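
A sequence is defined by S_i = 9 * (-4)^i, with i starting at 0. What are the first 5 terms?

This is a geometric sequence.
i=0: S_0 = 9 * (-4)^0 = 9
i=1: S_1 = 9 * (-4)^1 = -36
i=2: S_2 = 9 * (-4)^2 = 144
i=3: S_3 = 9 * (-4)^3 = -576
i=4: S_4 = 9 * (-4)^4 = 2304
The first 5 terms are: [9, -36, 144, -576, 2304]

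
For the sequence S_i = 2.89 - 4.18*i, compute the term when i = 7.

S_7 = 2.89 + -4.18*7 = 2.89 + -29.26 = -26.37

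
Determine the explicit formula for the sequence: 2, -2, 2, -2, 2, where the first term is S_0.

Check ratios: -2 / 2 = -1.0
Common ratio r = -1.
First term a = 2.
Formula: S_i = 2 * (-1)^i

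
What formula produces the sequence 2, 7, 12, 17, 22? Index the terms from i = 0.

Check differences: 7 - 2 = 5
12 - 7 = 5
Common difference d = 5.
First term a = 2.
Formula: S_i = 2 + 5*i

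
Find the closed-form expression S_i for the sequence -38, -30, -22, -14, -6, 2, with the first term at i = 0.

Check differences: -30 - -38 = 8
-22 - -30 = 8
Common difference d = 8.
First term a = -38.
Formula: S_i = -38 + 8*i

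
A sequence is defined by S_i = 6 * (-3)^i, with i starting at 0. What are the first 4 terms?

This is a geometric sequence.
i=0: S_0 = 6 * (-3)^0 = 6
i=1: S_1 = 6 * (-3)^1 = -18
i=2: S_2 = 6 * (-3)^2 = 54
i=3: S_3 = 6 * (-3)^3 = -162
The first 4 terms are: [6, -18, 54, -162]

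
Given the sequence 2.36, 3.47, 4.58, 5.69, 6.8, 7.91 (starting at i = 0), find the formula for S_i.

Check differences: 3.47 - 2.36 = 1.11
4.58 - 3.47 = 1.11
Common difference d = 1.11.
First term a = 2.36.
Formula: S_i = 2.36 + 1.11*i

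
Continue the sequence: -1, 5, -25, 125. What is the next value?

Ratios: 5 / -1 = -5.0
This is a geometric sequence with common ratio r = -5.
Next term = 125 * -5 = -625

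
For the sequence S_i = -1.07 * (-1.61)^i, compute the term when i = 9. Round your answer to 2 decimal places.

S_9 = -1.07 * (-1.61)^9 ≈ -1.07 * -72.683 ≈ 77.77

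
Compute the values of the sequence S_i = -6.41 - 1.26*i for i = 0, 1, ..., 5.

This is an arithmetic sequence.
i=0: S_0 = -6.41 + -1.26*0 = -6.41
i=1: S_1 = -6.41 + -1.26*1 = -7.67
i=2: S_2 = -6.41 + -1.26*2 = -8.93
i=3: S_3 = -6.41 + -1.26*3 = -10.19
i=4: S_4 = -6.41 + -1.26*4 = -11.45
i=5: S_5 = -6.41 + -1.26*5 = -12.71
The first 6 terms are: [-6.41, -7.67, -8.93, -10.19, -11.45, -12.71]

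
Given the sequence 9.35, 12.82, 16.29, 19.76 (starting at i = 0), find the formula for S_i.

Check differences: 12.82 - 9.35 = 3.47
16.29 - 12.82 = 3.47
Common difference d = 3.47.
First term a = 9.35.
Formula: S_i = 9.35 + 3.47*i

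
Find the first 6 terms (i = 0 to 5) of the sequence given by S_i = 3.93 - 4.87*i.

This is an arithmetic sequence.
i=0: S_0 = 3.93 + -4.87*0 = 3.93
i=1: S_1 = 3.93 + -4.87*1 = -0.94
i=2: S_2 = 3.93 + -4.87*2 = -5.81
i=3: S_3 = 3.93 + -4.87*3 = -10.68
i=4: S_4 = 3.93 + -4.87*4 = -15.55
i=5: S_5 = 3.93 + -4.87*5 = -20.42
The first 6 terms are: [3.93, -0.94, -5.81, -10.68, -15.55, -20.42]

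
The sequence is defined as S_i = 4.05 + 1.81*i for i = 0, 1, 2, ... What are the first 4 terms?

This is an arithmetic sequence.
i=0: S_0 = 4.05 + 1.81*0 = 4.05
i=1: S_1 = 4.05 + 1.81*1 = 5.86
i=2: S_2 = 4.05 + 1.81*2 = 7.67
i=3: S_3 = 4.05 + 1.81*3 = 9.48
The first 4 terms are: [4.05, 5.86, 7.67, 9.48]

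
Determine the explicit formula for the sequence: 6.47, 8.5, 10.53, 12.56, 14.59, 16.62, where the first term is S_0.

Check differences: 8.5 - 6.47 = 2.03
10.53 - 8.5 = 2.03
Common difference d = 2.03.
First term a = 6.47.
Formula: S_i = 6.47 + 2.03*i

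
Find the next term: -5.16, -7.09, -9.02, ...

Differences: -7.09 - -5.16 = -1.93
This is an arithmetic sequence with common difference d = -1.93.
Next term = -9.02 + -1.93 = -10.95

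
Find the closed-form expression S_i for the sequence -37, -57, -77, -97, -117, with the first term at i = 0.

Check differences: -57 - -37 = -20
-77 - -57 = -20
Common difference d = -20.
First term a = -37.
Formula: S_i = -37 - 20*i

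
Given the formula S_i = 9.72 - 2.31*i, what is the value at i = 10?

S_10 = 9.72 + -2.31*10 = 9.72 + -23.1 = -13.38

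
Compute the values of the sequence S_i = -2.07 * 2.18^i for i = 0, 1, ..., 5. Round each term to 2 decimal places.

This is a geometric sequence.
i=0: S_0 = -2.07 * 2.18^0 = -2.07
i=1: S_1 = -2.07 * 2.18^1 ≈ -4.51
i=2: S_2 = -2.07 * 2.18^2 ≈ -9.84
i=3: S_3 = -2.07 * 2.18^3 ≈ -21.45
i=4: S_4 = -2.07 * 2.18^4 ≈ -46.75
i=5: S_5 = -2.07 * 2.18^5 ≈ -101.92
The first 6 terms are: [-2.07, -4.51, -9.84, -21.45, -46.75, -101.92]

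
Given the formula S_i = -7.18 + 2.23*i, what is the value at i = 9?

S_9 = -7.18 + 2.23*9 = -7.18 + 20.07 = 12.89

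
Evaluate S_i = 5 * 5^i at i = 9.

S_9 = 5 * 5^9 = 5 * 1953125 = 9765625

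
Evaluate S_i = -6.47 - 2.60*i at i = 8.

S_8 = -6.47 + -2.6*8 = -6.47 + -20.8 = -27.27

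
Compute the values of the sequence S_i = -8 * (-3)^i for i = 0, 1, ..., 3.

This is a geometric sequence.
i=0: S_0 = -8 * (-3)^0 = -8
i=1: S_1 = -8 * (-3)^1 = 24
i=2: S_2 = -8 * (-3)^2 = -72
i=3: S_3 = -8 * (-3)^3 = 216
The first 4 terms are: [-8, 24, -72, 216]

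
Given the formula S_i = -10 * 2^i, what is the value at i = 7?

S_7 = -10 * 2^7 = -10 * 128 = -1280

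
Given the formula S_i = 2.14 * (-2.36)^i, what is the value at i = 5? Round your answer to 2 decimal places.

S_5 = 2.14 * (-2.36)^5 ≈ 2.14 * -73.2082 ≈ -156.67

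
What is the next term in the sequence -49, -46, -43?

Differences: -46 - -49 = 3
This is an arithmetic sequence with common difference d = 3.
Next term = -43 + 3 = -40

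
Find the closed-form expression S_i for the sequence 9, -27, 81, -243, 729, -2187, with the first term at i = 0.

Check ratios: -27 / 9 = -3.0
Common ratio r = -3.
First term a = 9.
Formula: S_i = 9 * (-3)^i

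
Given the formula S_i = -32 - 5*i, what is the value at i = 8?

S_8 = -32 + -5*8 = -32 + -40 = -72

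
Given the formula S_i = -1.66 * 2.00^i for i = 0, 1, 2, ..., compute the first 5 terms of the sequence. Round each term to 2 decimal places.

This is a geometric sequence.
i=0: S_0 = -1.66 * 2.0^0 = -1.66
i=1: S_1 = -1.66 * 2.0^1 = -3.32
i=2: S_2 = -1.66 * 2.0^2 = -6.64
i=3: S_3 = -1.66 * 2.0^3 = -13.28
i=4: S_4 = -1.66 * 2.0^4 = -26.56
The first 5 terms are: [-1.66, -3.32, -6.64, -13.28, -26.56]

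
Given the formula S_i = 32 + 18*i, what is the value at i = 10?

S_10 = 32 + 18*10 = 32 + 180 = 212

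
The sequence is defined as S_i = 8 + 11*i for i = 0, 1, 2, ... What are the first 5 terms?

This is an arithmetic sequence.
i=0: S_0 = 8 + 11*0 = 8
i=1: S_1 = 8 + 11*1 = 19
i=2: S_2 = 8 + 11*2 = 30
i=3: S_3 = 8 + 11*3 = 41
i=4: S_4 = 8 + 11*4 = 52
The first 5 terms are: [8, 19, 30, 41, 52]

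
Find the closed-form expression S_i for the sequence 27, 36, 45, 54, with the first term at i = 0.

Check differences: 36 - 27 = 9
45 - 36 = 9
Common difference d = 9.
First term a = 27.
Formula: S_i = 27 + 9*i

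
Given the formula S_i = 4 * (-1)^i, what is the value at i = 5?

S_5 = 4 * (-1)^5 = 4 * -1 = -4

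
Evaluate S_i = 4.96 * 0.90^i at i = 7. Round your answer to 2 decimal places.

S_7 = 4.96 * 0.9^7 ≈ 4.96 * 0.4783 ≈ 2.37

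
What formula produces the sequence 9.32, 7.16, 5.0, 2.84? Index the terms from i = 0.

Check differences: 7.16 - 9.32 = -2.16
5.0 - 7.16 = -2.16
Common difference d = -2.16.
First term a = 9.32.
Formula: S_i = 9.32 - 2.16*i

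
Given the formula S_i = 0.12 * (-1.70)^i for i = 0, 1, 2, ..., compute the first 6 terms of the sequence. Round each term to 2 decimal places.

This is a geometric sequence.
i=0: S_0 = 0.12 * (-1.7)^0 = 0.12
i=1: S_1 = 0.12 * (-1.7)^1 ≈ -0.2
i=2: S_2 = 0.12 * (-1.7)^2 ≈ 0.35
i=3: S_3 = 0.12 * (-1.7)^3 ≈ -0.59
i=4: S_4 = 0.12 * (-1.7)^4 ≈ 1.0
i=5: S_5 = 0.12 * (-1.7)^5 ≈ -1.7
The first 6 terms are: [0.12, -0.2, 0.35, -0.59, 1.0, -1.7]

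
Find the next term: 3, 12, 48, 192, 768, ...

Ratios: 12 / 3 = 4.0
This is a geometric sequence with common ratio r = 4.
Next term = 768 * 4 = 3072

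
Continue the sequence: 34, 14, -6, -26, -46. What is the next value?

Differences: 14 - 34 = -20
This is an arithmetic sequence with common difference d = -20.
Next term = -46 + -20 = -66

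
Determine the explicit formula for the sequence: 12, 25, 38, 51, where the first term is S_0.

Check differences: 25 - 12 = 13
38 - 25 = 13
Common difference d = 13.
First term a = 12.
Formula: S_i = 12 + 13*i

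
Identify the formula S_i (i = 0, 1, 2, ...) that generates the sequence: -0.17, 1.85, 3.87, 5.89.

Check differences: 1.85 - -0.17 = 2.02
3.87 - 1.85 = 2.02
Common difference d = 2.02.
First term a = -0.17.
Formula: S_i = -0.17 + 2.02*i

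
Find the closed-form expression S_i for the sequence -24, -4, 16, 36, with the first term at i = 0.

Check differences: -4 - -24 = 20
16 - -4 = 20
Common difference d = 20.
First term a = -24.
Formula: S_i = -24 + 20*i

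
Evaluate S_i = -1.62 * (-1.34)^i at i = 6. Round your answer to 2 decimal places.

S_6 = -1.62 * (-1.34)^6 ≈ -1.62 * 5.7893 ≈ -9.38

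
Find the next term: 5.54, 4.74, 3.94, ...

Differences: 4.74 - 5.54 = -0.8
This is an arithmetic sequence with common difference d = -0.8.
Next term = 3.94 + -0.8 = 3.14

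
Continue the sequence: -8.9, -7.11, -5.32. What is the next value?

Differences: -7.11 - -8.9 = 1.79
This is an arithmetic sequence with common difference d = 1.79.
Next term = -5.32 + 1.79 = -3.53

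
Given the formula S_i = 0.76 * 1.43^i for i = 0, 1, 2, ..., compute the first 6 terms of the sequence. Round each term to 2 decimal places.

This is a geometric sequence.
i=0: S_0 = 0.76 * 1.43^0 = 0.76
i=1: S_1 = 0.76 * 1.43^1 ≈ 1.09
i=2: S_2 = 0.76 * 1.43^2 ≈ 1.55
i=3: S_3 = 0.76 * 1.43^3 ≈ 2.22
i=4: S_4 = 0.76 * 1.43^4 ≈ 3.18
i=5: S_5 = 0.76 * 1.43^5 ≈ 4.54
The first 6 terms are: [0.76, 1.09, 1.55, 2.22, 3.18, 4.54]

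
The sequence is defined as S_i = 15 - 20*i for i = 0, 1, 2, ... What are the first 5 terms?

This is an arithmetic sequence.
i=0: S_0 = 15 + -20*0 = 15
i=1: S_1 = 15 + -20*1 = -5
i=2: S_2 = 15 + -20*2 = -25
i=3: S_3 = 15 + -20*3 = -45
i=4: S_4 = 15 + -20*4 = -65
The first 5 terms are: [15, -5, -25, -45, -65]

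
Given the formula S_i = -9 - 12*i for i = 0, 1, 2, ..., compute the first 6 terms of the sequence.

This is an arithmetic sequence.
i=0: S_0 = -9 + -12*0 = -9
i=1: S_1 = -9 + -12*1 = -21
i=2: S_2 = -9 + -12*2 = -33
i=3: S_3 = -9 + -12*3 = -45
i=4: S_4 = -9 + -12*4 = -57
i=5: S_5 = -9 + -12*5 = -69
The first 6 terms are: [-9, -21, -33, -45, -57, -69]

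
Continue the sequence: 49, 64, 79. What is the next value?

Differences: 64 - 49 = 15
This is an arithmetic sequence with common difference d = 15.
Next term = 79 + 15 = 94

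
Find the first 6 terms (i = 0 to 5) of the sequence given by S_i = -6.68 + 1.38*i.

This is an arithmetic sequence.
i=0: S_0 = -6.68 + 1.38*0 = -6.68
i=1: S_1 = -6.68 + 1.38*1 = -5.3
i=2: S_2 = -6.68 + 1.38*2 = -3.92
i=3: S_3 = -6.68 + 1.38*3 = -2.54
i=4: S_4 = -6.68 + 1.38*4 = -1.16
i=5: S_5 = -6.68 + 1.38*5 = 0.22
The first 6 terms are: [-6.68, -5.3, -3.92, -2.54, -1.16, 0.22]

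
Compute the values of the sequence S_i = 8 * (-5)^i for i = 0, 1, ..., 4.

This is a geometric sequence.
i=0: S_0 = 8 * (-5)^0 = 8
i=1: S_1 = 8 * (-5)^1 = -40
i=2: S_2 = 8 * (-5)^2 = 200
i=3: S_3 = 8 * (-5)^3 = -1000
i=4: S_4 = 8 * (-5)^4 = 5000
The first 5 terms are: [8, -40, 200, -1000, 5000]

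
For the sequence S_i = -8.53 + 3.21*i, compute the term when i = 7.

S_7 = -8.53 + 3.21*7 = -8.53 + 22.47 = 13.94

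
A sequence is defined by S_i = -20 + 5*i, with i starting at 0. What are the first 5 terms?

This is an arithmetic sequence.
i=0: S_0 = -20 + 5*0 = -20
i=1: S_1 = -20 + 5*1 = -15
i=2: S_2 = -20 + 5*2 = -10
i=3: S_3 = -20 + 5*3 = -5
i=4: S_4 = -20 + 5*4 = 0
The first 5 terms are: [-20, -15, -10, -5, 0]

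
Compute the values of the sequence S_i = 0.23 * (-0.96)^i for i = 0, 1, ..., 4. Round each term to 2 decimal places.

This is a geometric sequence.
i=0: S_0 = 0.23 * (-0.96)^0 = 0.23
i=1: S_1 = 0.23 * (-0.96)^1 ≈ -0.22
i=2: S_2 = 0.23 * (-0.96)^2 ≈ 0.21
i=3: S_3 = 0.23 * (-0.96)^3 ≈ -0.2
i=4: S_4 = 0.23 * (-0.96)^4 ≈ 0.2
The first 5 terms are: [0.23, -0.22, 0.21, -0.2, 0.2]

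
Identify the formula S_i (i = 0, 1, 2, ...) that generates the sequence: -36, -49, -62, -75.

Check differences: -49 - -36 = -13
-62 - -49 = -13
Common difference d = -13.
First term a = -36.
Formula: S_i = -36 - 13*i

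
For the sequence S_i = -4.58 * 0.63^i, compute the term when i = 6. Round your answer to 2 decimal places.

S_6 = -4.58 * 0.63^6 ≈ -4.58 * 0.0625 ≈ -0.29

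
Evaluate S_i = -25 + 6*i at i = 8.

S_8 = -25 + 6*8 = -25 + 48 = 23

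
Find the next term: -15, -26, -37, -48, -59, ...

Differences: -26 - -15 = -11
This is an arithmetic sequence with common difference d = -11.
Next term = -59 + -11 = -70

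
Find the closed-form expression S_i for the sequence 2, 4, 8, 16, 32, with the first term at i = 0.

Check ratios: 4 / 2 = 2.0
Common ratio r = 2.
First term a = 2.
Formula: S_i = 2 * 2^i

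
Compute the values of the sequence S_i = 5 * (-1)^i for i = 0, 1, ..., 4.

This is a geometric sequence.
i=0: S_0 = 5 * (-1)^0 = 5
i=1: S_1 = 5 * (-1)^1 = -5
i=2: S_2 = 5 * (-1)^2 = 5
i=3: S_3 = 5 * (-1)^3 = -5
i=4: S_4 = 5 * (-1)^4 = 5
The first 5 terms are: [5, -5, 5, -5, 5]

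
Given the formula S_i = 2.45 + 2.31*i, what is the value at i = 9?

S_9 = 2.45 + 2.31*9 = 2.45 + 20.79 = 23.24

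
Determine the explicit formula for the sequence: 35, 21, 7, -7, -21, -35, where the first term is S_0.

Check differences: 21 - 35 = -14
7 - 21 = -14
Common difference d = -14.
First term a = 35.
Formula: S_i = 35 - 14*i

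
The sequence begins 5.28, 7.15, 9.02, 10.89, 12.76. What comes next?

Differences: 7.15 - 5.28 = 1.87
This is an arithmetic sequence with common difference d = 1.87.
Next term = 12.76 + 1.87 = 14.63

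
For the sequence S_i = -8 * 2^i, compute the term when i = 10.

S_10 = -8 * 2^10 = -8 * 1024 = -8192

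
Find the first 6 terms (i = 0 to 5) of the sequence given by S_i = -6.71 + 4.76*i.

This is an arithmetic sequence.
i=0: S_0 = -6.71 + 4.76*0 = -6.71
i=1: S_1 = -6.71 + 4.76*1 = -1.95
i=2: S_2 = -6.71 + 4.76*2 = 2.81
i=3: S_3 = -6.71 + 4.76*3 = 7.57
i=4: S_4 = -6.71 + 4.76*4 = 12.33
i=5: S_5 = -6.71 + 4.76*5 = 17.09
The first 6 terms are: [-6.71, -1.95, 2.81, 7.57, 12.33, 17.09]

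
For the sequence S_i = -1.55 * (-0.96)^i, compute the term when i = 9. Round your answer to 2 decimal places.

S_9 = -1.55 * (-0.96)^9 ≈ -1.55 * -0.6925 ≈ 1.07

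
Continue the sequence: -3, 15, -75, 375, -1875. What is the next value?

Ratios: 15 / -3 = -5.0
This is a geometric sequence with common ratio r = -5.
Next term = -1875 * -5 = 9375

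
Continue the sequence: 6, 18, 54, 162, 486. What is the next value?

Ratios: 18 / 6 = 3.0
This is a geometric sequence with common ratio r = 3.
Next term = 486 * 3 = 1458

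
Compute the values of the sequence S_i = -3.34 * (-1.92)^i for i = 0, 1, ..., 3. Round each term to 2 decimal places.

This is a geometric sequence.
i=0: S_0 = -3.34 * (-1.92)^0 = -3.34
i=1: S_1 = -3.34 * (-1.92)^1 ≈ 6.41
i=2: S_2 = -3.34 * (-1.92)^2 ≈ -12.31
i=3: S_3 = -3.34 * (-1.92)^3 ≈ 23.64
The first 4 terms are: [-3.34, 6.41, -12.31, 23.64]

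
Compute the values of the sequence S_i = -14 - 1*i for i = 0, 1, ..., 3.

This is an arithmetic sequence.
i=0: S_0 = -14 + -1*0 = -14
i=1: S_1 = -14 + -1*1 = -15
i=2: S_2 = -14 + -1*2 = -16
i=3: S_3 = -14 + -1*3 = -17
The first 4 terms are: [-14, -15, -16, -17]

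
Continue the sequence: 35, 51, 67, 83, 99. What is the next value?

Differences: 51 - 35 = 16
This is an arithmetic sequence with common difference d = 16.
Next term = 99 + 16 = 115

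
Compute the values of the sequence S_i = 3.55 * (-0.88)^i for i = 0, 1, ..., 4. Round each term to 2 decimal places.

This is a geometric sequence.
i=0: S_0 = 3.55 * (-0.88)^0 = 3.55
i=1: S_1 = 3.55 * (-0.88)^1 ≈ -3.12
i=2: S_2 = 3.55 * (-0.88)^2 ≈ 2.75
i=3: S_3 = 3.55 * (-0.88)^3 ≈ -2.42
i=4: S_4 = 3.55 * (-0.88)^4 ≈ 2.13
The first 5 terms are: [3.55, -3.12, 2.75, -2.42, 2.13]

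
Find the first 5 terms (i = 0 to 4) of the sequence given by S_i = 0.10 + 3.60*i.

This is an arithmetic sequence.
i=0: S_0 = 0.1 + 3.6*0 = 0.1
i=1: S_1 = 0.1 + 3.6*1 = 3.7
i=2: S_2 = 0.1 + 3.6*2 = 7.3
i=3: S_3 = 0.1 + 3.6*3 = 10.9
i=4: S_4 = 0.1 + 3.6*4 = 14.5
The first 5 terms are: [0.1, 3.7, 7.3, 10.9, 14.5]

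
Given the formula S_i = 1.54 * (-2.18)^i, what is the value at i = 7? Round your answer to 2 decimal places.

S_7 = 1.54 * (-2.18)^7 ≈ 1.54 * -233.989 ≈ -360.34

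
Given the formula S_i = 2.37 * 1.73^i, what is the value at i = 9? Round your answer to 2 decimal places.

S_9 = 2.37 * 1.73^9 ≈ 2.37 * 138.8081 ≈ 328.98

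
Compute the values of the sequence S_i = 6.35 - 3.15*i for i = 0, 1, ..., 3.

This is an arithmetic sequence.
i=0: S_0 = 6.35 + -3.15*0 = 6.35
i=1: S_1 = 6.35 + -3.15*1 = 3.2
i=2: S_2 = 6.35 + -3.15*2 = 0.05
i=3: S_3 = 6.35 + -3.15*3 = -3.1
The first 4 terms are: [6.35, 3.2, 0.05, -3.1]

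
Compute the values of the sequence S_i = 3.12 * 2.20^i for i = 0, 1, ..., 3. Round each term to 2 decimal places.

This is a geometric sequence.
i=0: S_0 = 3.12 * 2.2^0 = 3.12
i=1: S_1 = 3.12 * 2.2^1 ≈ 6.86
i=2: S_2 = 3.12 * 2.2^2 ≈ 15.1
i=3: S_3 = 3.12 * 2.2^3 ≈ 33.22
The first 4 terms are: [3.12, 6.86, 15.1, 33.22]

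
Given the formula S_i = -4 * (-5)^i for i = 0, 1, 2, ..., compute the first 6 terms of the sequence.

This is a geometric sequence.
i=0: S_0 = -4 * (-5)^0 = -4
i=1: S_1 = -4 * (-5)^1 = 20
i=2: S_2 = -4 * (-5)^2 = -100
i=3: S_3 = -4 * (-5)^3 = 500
i=4: S_4 = -4 * (-5)^4 = -2500
i=5: S_5 = -4 * (-5)^5 = 12500
The first 6 terms are: [-4, 20, -100, 500, -2500, 12500]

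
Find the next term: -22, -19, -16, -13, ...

Differences: -19 - -22 = 3
This is an arithmetic sequence with common difference d = 3.
Next term = -13 + 3 = -10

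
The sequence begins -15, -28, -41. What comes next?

Differences: -28 - -15 = -13
This is an arithmetic sequence with common difference d = -13.
Next term = -41 + -13 = -54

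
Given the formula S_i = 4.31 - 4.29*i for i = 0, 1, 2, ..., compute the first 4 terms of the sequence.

This is an arithmetic sequence.
i=0: S_0 = 4.31 + -4.29*0 = 4.31
i=1: S_1 = 4.31 + -4.29*1 = 0.02
i=2: S_2 = 4.31 + -4.29*2 = -4.27
i=3: S_3 = 4.31 + -4.29*3 = -8.56
The first 4 terms are: [4.31, 0.02, -4.27, -8.56]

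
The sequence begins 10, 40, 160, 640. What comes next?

Ratios: 40 / 10 = 4.0
This is a geometric sequence with common ratio r = 4.
Next term = 640 * 4 = 2560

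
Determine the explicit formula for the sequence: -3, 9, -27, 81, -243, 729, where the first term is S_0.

Check ratios: 9 / -3 = -3.0
Common ratio r = -3.
First term a = -3.
Formula: S_i = -3 * (-3)^i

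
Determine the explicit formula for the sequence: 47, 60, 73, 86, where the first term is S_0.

Check differences: 60 - 47 = 13
73 - 60 = 13
Common difference d = 13.
First term a = 47.
Formula: S_i = 47 + 13*i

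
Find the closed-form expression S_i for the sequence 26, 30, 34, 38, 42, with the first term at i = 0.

Check differences: 30 - 26 = 4
34 - 30 = 4
Common difference d = 4.
First term a = 26.
Formula: S_i = 26 + 4*i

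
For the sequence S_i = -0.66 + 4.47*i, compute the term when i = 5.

S_5 = -0.66 + 4.47*5 = -0.66 + 22.35 = 21.69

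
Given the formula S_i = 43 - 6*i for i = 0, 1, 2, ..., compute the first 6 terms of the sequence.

This is an arithmetic sequence.
i=0: S_0 = 43 + -6*0 = 43
i=1: S_1 = 43 + -6*1 = 37
i=2: S_2 = 43 + -6*2 = 31
i=3: S_3 = 43 + -6*3 = 25
i=4: S_4 = 43 + -6*4 = 19
i=5: S_5 = 43 + -6*5 = 13
The first 6 terms are: [43, 37, 31, 25, 19, 13]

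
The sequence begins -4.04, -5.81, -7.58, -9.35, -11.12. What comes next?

Differences: -5.81 - -4.04 = -1.77
This is an arithmetic sequence with common difference d = -1.77.
Next term = -11.12 + -1.77 = -12.89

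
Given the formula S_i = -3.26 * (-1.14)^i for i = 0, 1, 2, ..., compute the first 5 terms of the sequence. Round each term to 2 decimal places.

This is a geometric sequence.
i=0: S_0 = -3.26 * (-1.14)^0 = -3.26
i=1: S_1 = -3.26 * (-1.14)^1 ≈ 3.72
i=2: S_2 = -3.26 * (-1.14)^2 ≈ -4.24
i=3: S_3 = -3.26 * (-1.14)^3 ≈ 4.83
i=4: S_4 = -3.26 * (-1.14)^4 ≈ -5.51
The first 5 terms are: [-3.26, 3.72, -4.24, 4.83, -5.51]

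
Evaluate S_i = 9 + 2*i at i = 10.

S_10 = 9 + 2*10 = 9 + 20 = 29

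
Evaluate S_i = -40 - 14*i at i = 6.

S_6 = -40 + -14*6 = -40 + -84 = -124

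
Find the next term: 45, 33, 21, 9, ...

Differences: 33 - 45 = -12
This is an arithmetic sequence with common difference d = -12.
Next term = 9 + -12 = -3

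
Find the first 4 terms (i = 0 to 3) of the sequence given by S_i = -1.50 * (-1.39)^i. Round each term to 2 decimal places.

This is a geometric sequence.
i=0: S_0 = -1.5 * (-1.39)^0 = -1.5
i=1: S_1 = -1.5 * (-1.39)^1 ≈ 2.09
i=2: S_2 = -1.5 * (-1.39)^2 ≈ -2.9
i=3: S_3 = -1.5 * (-1.39)^3 ≈ 4.03
The first 4 terms are: [-1.5, 2.09, -2.9, 4.03]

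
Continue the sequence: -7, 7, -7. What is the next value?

Ratios: 7 / -7 = -1.0
This is a geometric sequence with common ratio r = -1.
Next term = -7 * -1 = 7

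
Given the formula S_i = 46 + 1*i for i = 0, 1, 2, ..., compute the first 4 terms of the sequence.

This is an arithmetic sequence.
i=0: S_0 = 46 + 1*0 = 46
i=1: S_1 = 46 + 1*1 = 47
i=2: S_2 = 46 + 1*2 = 48
i=3: S_3 = 46 + 1*3 = 49
The first 4 terms are: [46, 47, 48, 49]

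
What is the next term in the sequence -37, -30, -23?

Differences: -30 - -37 = 7
This is an arithmetic sequence with common difference d = 7.
Next term = -23 + 7 = -16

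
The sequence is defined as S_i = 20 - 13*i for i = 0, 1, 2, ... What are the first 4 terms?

This is an arithmetic sequence.
i=0: S_0 = 20 + -13*0 = 20
i=1: S_1 = 20 + -13*1 = 7
i=2: S_2 = 20 + -13*2 = -6
i=3: S_3 = 20 + -13*3 = -19
The first 4 terms are: [20, 7, -6, -19]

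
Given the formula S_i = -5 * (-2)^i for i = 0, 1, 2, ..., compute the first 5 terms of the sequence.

This is a geometric sequence.
i=0: S_0 = -5 * (-2)^0 = -5
i=1: S_1 = -5 * (-2)^1 = 10
i=2: S_2 = -5 * (-2)^2 = -20
i=3: S_3 = -5 * (-2)^3 = 40
i=4: S_4 = -5 * (-2)^4 = -80
The first 5 terms are: [-5, 10, -20, 40, -80]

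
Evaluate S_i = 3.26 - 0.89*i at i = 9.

S_9 = 3.26 + -0.89*9 = 3.26 + -8.01 = -4.75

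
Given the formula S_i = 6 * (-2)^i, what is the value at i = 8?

S_8 = 6 * (-2)^8 = 6 * 256 = 1536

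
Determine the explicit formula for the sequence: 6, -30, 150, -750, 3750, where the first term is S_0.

Check ratios: -30 / 6 = -5.0
Common ratio r = -5.
First term a = 6.
Formula: S_i = 6 * (-5)^i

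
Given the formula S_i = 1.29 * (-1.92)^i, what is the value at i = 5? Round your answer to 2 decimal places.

S_5 = 1.29 * (-1.92)^5 ≈ 1.29 * -26.0919 ≈ -33.66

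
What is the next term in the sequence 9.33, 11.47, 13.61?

Differences: 11.47 - 9.33 = 2.14
This is an arithmetic sequence with common difference d = 2.14.
Next term = 13.61 + 2.14 = 15.75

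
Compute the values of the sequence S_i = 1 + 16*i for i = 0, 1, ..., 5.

This is an arithmetic sequence.
i=0: S_0 = 1 + 16*0 = 1
i=1: S_1 = 1 + 16*1 = 17
i=2: S_2 = 1 + 16*2 = 33
i=3: S_3 = 1 + 16*3 = 49
i=4: S_4 = 1 + 16*4 = 65
i=5: S_5 = 1 + 16*5 = 81
The first 6 terms are: [1, 17, 33, 49, 65, 81]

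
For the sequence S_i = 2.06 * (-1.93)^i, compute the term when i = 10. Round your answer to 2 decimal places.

S_10 = 2.06 * (-1.93)^10 ≈ 2.06 * 717.089 ≈ 1477.2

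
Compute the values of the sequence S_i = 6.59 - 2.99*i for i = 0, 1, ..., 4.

This is an arithmetic sequence.
i=0: S_0 = 6.59 + -2.99*0 = 6.59
i=1: S_1 = 6.59 + -2.99*1 = 3.6
i=2: S_2 = 6.59 + -2.99*2 = 0.61
i=3: S_3 = 6.59 + -2.99*3 = -2.38
i=4: S_4 = 6.59 + -2.99*4 = -5.37
The first 5 terms are: [6.59, 3.6, 0.61, -2.38, -5.37]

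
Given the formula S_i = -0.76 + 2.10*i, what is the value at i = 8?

S_8 = -0.76 + 2.1*8 = -0.76 + 16.8 = 16.04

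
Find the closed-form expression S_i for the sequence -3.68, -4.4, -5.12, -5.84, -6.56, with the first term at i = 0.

Check differences: -4.4 - -3.68 = -0.72
-5.12 - -4.4 = -0.72
Common difference d = -0.72.
First term a = -3.68.
Formula: S_i = -3.68 - 0.72*i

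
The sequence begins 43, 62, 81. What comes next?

Differences: 62 - 43 = 19
This is an arithmetic sequence with common difference d = 19.
Next term = 81 + 19 = 100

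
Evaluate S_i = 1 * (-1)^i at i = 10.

S_10 = 1 * (-1)^10 = 1 * 1 = 1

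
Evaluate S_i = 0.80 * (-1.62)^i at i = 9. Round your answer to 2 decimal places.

S_9 = 0.8 * (-1.62)^9 ≈ 0.8 * -76.8485 ≈ -61.48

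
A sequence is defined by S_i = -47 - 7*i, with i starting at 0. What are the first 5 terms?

This is an arithmetic sequence.
i=0: S_0 = -47 + -7*0 = -47
i=1: S_1 = -47 + -7*1 = -54
i=2: S_2 = -47 + -7*2 = -61
i=3: S_3 = -47 + -7*3 = -68
i=4: S_4 = -47 + -7*4 = -75
The first 5 terms are: [-47, -54, -61, -68, -75]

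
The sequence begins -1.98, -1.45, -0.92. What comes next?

Differences: -1.45 - -1.98 = 0.53
This is an arithmetic sequence with common difference d = 0.53.
Next term = -0.92 + 0.53 = -0.39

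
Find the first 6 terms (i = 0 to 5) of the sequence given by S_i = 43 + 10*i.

This is an arithmetic sequence.
i=0: S_0 = 43 + 10*0 = 43
i=1: S_1 = 43 + 10*1 = 53
i=2: S_2 = 43 + 10*2 = 63
i=3: S_3 = 43 + 10*3 = 73
i=4: S_4 = 43 + 10*4 = 83
i=5: S_5 = 43 + 10*5 = 93
The first 6 terms are: [43, 53, 63, 73, 83, 93]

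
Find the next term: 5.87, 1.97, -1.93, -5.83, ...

Differences: 1.97 - 5.87 = -3.9
This is an arithmetic sequence with common difference d = -3.9.
Next term = -5.83 + -3.9 = -9.73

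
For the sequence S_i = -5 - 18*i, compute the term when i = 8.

S_8 = -5 + -18*8 = -5 + -144 = -149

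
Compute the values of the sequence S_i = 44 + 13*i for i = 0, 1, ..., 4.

This is an arithmetic sequence.
i=0: S_0 = 44 + 13*0 = 44
i=1: S_1 = 44 + 13*1 = 57
i=2: S_2 = 44 + 13*2 = 70
i=3: S_3 = 44 + 13*3 = 83
i=4: S_4 = 44 + 13*4 = 96
The first 5 terms are: [44, 57, 70, 83, 96]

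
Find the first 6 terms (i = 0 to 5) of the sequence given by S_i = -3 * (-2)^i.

This is a geometric sequence.
i=0: S_0 = -3 * (-2)^0 = -3
i=1: S_1 = -3 * (-2)^1 = 6
i=2: S_2 = -3 * (-2)^2 = -12
i=3: S_3 = -3 * (-2)^3 = 24
i=4: S_4 = -3 * (-2)^4 = -48
i=5: S_5 = -3 * (-2)^5 = 96
The first 6 terms are: [-3, 6, -12, 24, -48, 96]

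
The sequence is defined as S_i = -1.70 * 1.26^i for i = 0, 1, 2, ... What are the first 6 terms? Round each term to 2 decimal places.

This is a geometric sequence.
i=0: S_0 = -1.7 * 1.26^0 = -1.7
i=1: S_1 = -1.7 * 1.26^1 ≈ -2.14
i=2: S_2 = -1.7 * 1.26^2 ≈ -2.7
i=3: S_3 = -1.7 * 1.26^3 ≈ -3.4
i=4: S_4 = -1.7 * 1.26^4 ≈ -4.28
i=5: S_5 = -1.7 * 1.26^5 ≈ -5.4
The first 6 terms are: [-1.7, -2.14, -2.7, -3.4, -4.28, -5.4]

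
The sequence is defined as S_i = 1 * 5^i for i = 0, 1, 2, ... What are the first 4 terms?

This is a geometric sequence.
i=0: S_0 = 1 * 5^0 = 1
i=1: S_1 = 1 * 5^1 = 5
i=2: S_2 = 1 * 5^2 = 25
i=3: S_3 = 1 * 5^3 = 125
The first 4 terms are: [1, 5, 25, 125]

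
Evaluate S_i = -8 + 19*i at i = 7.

S_7 = -8 + 19*7 = -8 + 133 = 125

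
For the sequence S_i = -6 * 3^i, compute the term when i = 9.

S_9 = -6 * 3^9 = -6 * 19683 = -118098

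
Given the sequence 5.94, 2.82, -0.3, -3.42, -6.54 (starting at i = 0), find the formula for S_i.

Check differences: 2.82 - 5.94 = -3.12
-0.3 - 2.82 = -3.12
Common difference d = -3.12.
First term a = 5.94.
Formula: S_i = 5.94 - 3.12*i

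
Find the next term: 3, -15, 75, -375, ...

Ratios: -15 / 3 = -5.0
This is a geometric sequence with common ratio r = -5.
Next term = -375 * -5 = 1875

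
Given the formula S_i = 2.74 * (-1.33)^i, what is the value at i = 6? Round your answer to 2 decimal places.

S_6 = 2.74 * (-1.33)^6 ≈ 2.74 * 5.5349 ≈ 15.17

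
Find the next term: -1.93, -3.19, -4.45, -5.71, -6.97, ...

Differences: -3.19 - -1.93 = -1.26
This is an arithmetic sequence with common difference d = -1.26.
Next term = -6.97 + -1.26 = -8.23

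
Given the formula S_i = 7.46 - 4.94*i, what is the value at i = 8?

S_8 = 7.46 + -4.94*8 = 7.46 + -39.52 = -32.06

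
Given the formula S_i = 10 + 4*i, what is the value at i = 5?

S_5 = 10 + 4*5 = 10 + 20 = 30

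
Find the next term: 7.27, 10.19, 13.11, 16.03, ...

Differences: 10.19 - 7.27 = 2.92
This is an arithmetic sequence with common difference d = 2.92.
Next term = 16.03 + 2.92 = 18.95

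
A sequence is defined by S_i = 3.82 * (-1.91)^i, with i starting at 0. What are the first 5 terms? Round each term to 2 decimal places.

This is a geometric sequence.
i=0: S_0 = 3.82 * (-1.91)^0 = 3.82
i=1: S_1 = 3.82 * (-1.91)^1 ≈ -7.3
i=2: S_2 = 3.82 * (-1.91)^2 ≈ 13.94
i=3: S_3 = 3.82 * (-1.91)^3 ≈ -26.62
i=4: S_4 = 3.82 * (-1.91)^4 ≈ 50.84
The first 5 terms are: [3.82, -7.3, 13.94, -26.62, 50.84]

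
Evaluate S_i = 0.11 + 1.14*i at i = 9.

S_9 = 0.11 + 1.14*9 = 0.11 + 10.26 = 10.37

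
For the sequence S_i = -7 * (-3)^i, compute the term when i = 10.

S_10 = -7 * (-3)^10 = -7 * 59049 = -413343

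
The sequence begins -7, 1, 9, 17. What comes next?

Differences: 1 - -7 = 8
This is an arithmetic sequence with common difference d = 8.
Next term = 17 + 8 = 25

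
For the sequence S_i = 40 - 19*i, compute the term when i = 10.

S_10 = 40 + -19*10 = 40 + -190 = -150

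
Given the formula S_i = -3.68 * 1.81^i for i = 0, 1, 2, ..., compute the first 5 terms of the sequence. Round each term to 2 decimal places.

This is a geometric sequence.
i=0: S_0 = -3.68 * 1.81^0 = -3.68
i=1: S_1 = -3.68 * 1.81^1 ≈ -6.66
i=2: S_2 = -3.68 * 1.81^2 ≈ -12.06
i=3: S_3 = -3.68 * 1.81^3 ≈ -21.82
i=4: S_4 = -3.68 * 1.81^4 ≈ -39.5
The first 5 terms are: [-3.68, -6.66, -12.06, -21.82, -39.5]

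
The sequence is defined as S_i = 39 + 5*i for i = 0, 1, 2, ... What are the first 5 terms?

This is an arithmetic sequence.
i=0: S_0 = 39 + 5*0 = 39
i=1: S_1 = 39 + 5*1 = 44
i=2: S_2 = 39 + 5*2 = 49
i=3: S_3 = 39 + 5*3 = 54
i=4: S_4 = 39 + 5*4 = 59
The first 5 terms are: [39, 44, 49, 54, 59]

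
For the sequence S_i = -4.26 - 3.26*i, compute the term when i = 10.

S_10 = -4.26 + -3.26*10 = -4.26 + -32.6 = -36.86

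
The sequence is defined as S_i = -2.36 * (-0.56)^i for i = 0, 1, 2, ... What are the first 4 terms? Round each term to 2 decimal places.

This is a geometric sequence.
i=0: S_0 = -2.36 * (-0.56)^0 = -2.36
i=1: S_1 = -2.36 * (-0.56)^1 ≈ 1.32
i=2: S_2 = -2.36 * (-0.56)^2 ≈ -0.74
i=3: S_3 = -2.36 * (-0.56)^3 ≈ 0.41
The first 4 terms are: [-2.36, 1.32, -0.74, 0.41]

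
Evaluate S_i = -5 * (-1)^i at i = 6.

S_6 = -5 * (-1)^6 = -5 * 1 = -5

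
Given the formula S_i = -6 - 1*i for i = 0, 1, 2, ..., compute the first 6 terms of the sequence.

This is an arithmetic sequence.
i=0: S_0 = -6 + -1*0 = -6
i=1: S_1 = -6 + -1*1 = -7
i=2: S_2 = -6 + -1*2 = -8
i=3: S_3 = -6 + -1*3 = -9
i=4: S_4 = -6 + -1*4 = -10
i=5: S_5 = -6 + -1*5 = -11
The first 6 terms are: [-6, -7, -8, -9, -10, -11]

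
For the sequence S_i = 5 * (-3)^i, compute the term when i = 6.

S_6 = 5 * (-3)^6 = 5 * 729 = 3645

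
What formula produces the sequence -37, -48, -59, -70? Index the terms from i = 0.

Check differences: -48 - -37 = -11
-59 - -48 = -11
Common difference d = -11.
First term a = -37.
Formula: S_i = -37 - 11*i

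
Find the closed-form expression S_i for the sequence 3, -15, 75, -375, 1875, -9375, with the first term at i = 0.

Check ratios: -15 / 3 = -5.0
Common ratio r = -5.
First term a = 3.
Formula: S_i = 3 * (-5)^i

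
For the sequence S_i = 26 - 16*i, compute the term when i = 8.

S_8 = 26 + -16*8 = 26 + -128 = -102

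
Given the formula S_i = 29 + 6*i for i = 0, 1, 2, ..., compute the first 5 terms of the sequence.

This is an arithmetic sequence.
i=0: S_0 = 29 + 6*0 = 29
i=1: S_1 = 29 + 6*1 = 35
i=2: S_2 = 29 + 6*2 = 41
i=3: S_3 = 29 + 6*3 = 47
i=4: S_4 = 29 + 6*4 = 53
The first 5 terms are: [29, 35, 41, 47, 53]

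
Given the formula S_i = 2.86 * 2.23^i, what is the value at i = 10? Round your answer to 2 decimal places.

S_10 = 2.86 * 2.23^10 ≈ 2.86 * 3041.2256 ≈ 8697.91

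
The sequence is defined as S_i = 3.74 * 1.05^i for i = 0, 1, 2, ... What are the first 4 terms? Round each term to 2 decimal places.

This is a geometric sequence.
i=0: S_0 = 3.74 * 1.05^0 = 3.74
i=1: S_1 = 3.74 * 1.05^1 ≈ 3.93
i=2: S_2 = 3.74 * 1.05^2 ≈ 4.12
i=3: S_3 = 3.74 * 1.05^3 ≈ 4.33
The first 4 terms are: [3.74, 3.93, 4.12, 4.33]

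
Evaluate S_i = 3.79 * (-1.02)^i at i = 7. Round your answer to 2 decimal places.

S_7 = 3.79 * (-1.02)^7 ≈ 3.79 * -1.1487 ≈ -4.35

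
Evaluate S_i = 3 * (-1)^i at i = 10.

S_10 = 3 * (-1)^10 = 3 * 1 = 3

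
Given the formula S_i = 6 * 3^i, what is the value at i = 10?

S_10 = 6 * 3^10 = 6 * 59049 = 354294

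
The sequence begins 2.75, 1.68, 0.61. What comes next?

Differences: 1.68 - 2.75 = -1.07
This is an arithmetic sequence with common difference d = -1.07.
Next term = 0.61 + -1.07 = -0.46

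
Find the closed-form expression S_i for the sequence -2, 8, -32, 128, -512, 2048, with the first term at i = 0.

Check ratios: 8 / -2 = -4.0
Common ratio r = -4.
First term a = -2.
Formula: S_i = -2 * (-4)^i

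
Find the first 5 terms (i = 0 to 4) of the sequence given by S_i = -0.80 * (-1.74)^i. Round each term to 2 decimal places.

This is a geometric sequence.
i=0: S_0 = -0.8 * (-1.74)^0 = -0.8
i=1: S_1 = -0.8 * (-1.74)^1 ≈ 1.39
i=2: S_2 = -0.8 * (-1.74)^2 ≈ -2.42
i=3: S_3 = -0.8 * (-1.74)^3 ≈ 4.21
i=4: S_4 = -0.8 * (-1.74)^4 ≈ -7.33
The first 5 terms are: [-0.8, 1.39, -2.42, 4.21, -7.33]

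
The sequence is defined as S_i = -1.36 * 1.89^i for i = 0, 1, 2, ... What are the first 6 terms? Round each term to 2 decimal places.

This is a geometric sequence.
i=0: S_0 = -1.36 * 1.89^0 = -1.36
i=1: S_1 = -1.36 * 1.89^1 ≈ -2.57
i=2: S_2 = -1.36 * 1.89^2 ≈ -4.86
i=3: S_3 = -1.36 * 1.89^3 ≈ -9.18
i=4: S_4 = -1.36 * 1.89^4 ≈ -17.35
i=5: S_5 = -1.36 * 1.89^5 ≈ -32.8
The first 6 terms are: [-1.36, -2.57, -4.86, -9.18, -17.35, -32.8]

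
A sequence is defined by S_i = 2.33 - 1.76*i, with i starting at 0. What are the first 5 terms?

This is an arithmetic sequence.
i=0: S_0 = 2.33 + -1.76*0 = 2.33
i=1: S_1 = 2.33 + -1.76*1 = 0.57
i=2: S_2 = 2.33 + -1.76*2 = -1.19
i=3: S_3 = 2.33 + -1.76*3 = -2.95
i=4: S_4 = 2.33 + -1.76*4 = -4.71
The first 5 terms are: [2.33, 0.57, -1.19, -2.95, -4.71]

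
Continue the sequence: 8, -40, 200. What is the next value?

Ratios: -40 / 8 = -5.0
This is a geometric sequence with common ratio r = -5.
Next term = 200 * -5 = -1000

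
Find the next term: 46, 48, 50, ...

Differences: 48 - 46 = 2
This is an arithmetic sequence with common difference d = 2.
Next term = 50 + 2 = 52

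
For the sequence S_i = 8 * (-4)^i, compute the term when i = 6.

S_6 = 8 * (-4)^6 = 8 * 4096 = 32768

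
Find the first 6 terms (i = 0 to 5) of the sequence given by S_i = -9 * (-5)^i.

This is a geometric sequence.
i=0: S_0 = -9 * (-5)^0 = -9
i=1: S_1 = -9 * (-5)^1 = 45
i=2: S_2 = -9 * (-5)^2 = -225
i=3: S_3 = -9 * (-5)^3 = 1125
i=4: S_4 = -9 * (-5)^4 = -5625
i=5: S_5 = -9 * (-5)^5 = 28125
The first 6 terms are: [-9, 45, -225, 1125, -5625, 28125]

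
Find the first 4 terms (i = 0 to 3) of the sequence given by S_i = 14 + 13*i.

This is an arithmetic sequence.
i=0: S_0 = 14 + 13*0 = 14
i=1: S_1 = 14 + 13*1 = 27
i=2: S_2 = 14 + 13*2 = 40
i=3: S_3 = 14 + 13*3 = 53
The first 4 terms are: [14, 27, 40, 53]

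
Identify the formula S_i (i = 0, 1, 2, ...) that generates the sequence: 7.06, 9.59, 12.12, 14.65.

Check differences: 9.59 - 7.06 = 2.53
12.12 - 9.59 = 2.53
Common difference d = 2.53.
First term a = 7.06.
Formula: S_i = 7.06 + 2.53*i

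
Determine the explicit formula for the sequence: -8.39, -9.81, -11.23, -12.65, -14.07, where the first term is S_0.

Check differences: -9.81 - -8.39 = -1.42
-11.23 - -9.81 = -1.42
Common difference d = -1.42.
First term a = -8.39.
Formula: S_i = -8.39 - 1.42*i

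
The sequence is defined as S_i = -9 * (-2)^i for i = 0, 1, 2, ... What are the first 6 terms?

This is a geometric sequence.
i=0: S_0 = -9 * (-2)^0 = -9
i=1: S_1 = -9 * (-2)^1 = 18
i=2: S_2 = -9 * (-2)^2 = -36
i=3: S_3 = -9 * (-2)^3 = 72
i=4: S_4 = -9 * (-2)^4 = -144
i=5: S_5 = -9 * (-2)^5 = 288
The first 6 terms are: [-9, 18, -36, 72, -144, 288]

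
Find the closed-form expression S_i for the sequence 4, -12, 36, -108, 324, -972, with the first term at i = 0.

Check ratios: -12 / 4 = -3.0
Common ratio r = -3.
First term a = 4.
Formula: S_i = 4 * (-3)^i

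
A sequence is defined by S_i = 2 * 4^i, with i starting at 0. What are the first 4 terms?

This is a geometric sequence.
i=0: S_0 = 2 * 4^0 = 2
i=1: S_1 = 2 * 4^1 = 8
i=2: S_2 = 2 * 4^2 = 32
i=3: S_3 = 2 * 4^3 = 128
The first 4 terms are: [2, 8, 32, 128]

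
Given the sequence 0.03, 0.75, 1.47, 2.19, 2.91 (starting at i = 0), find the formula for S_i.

Check differences: 0.75 - 0.03 = 0.72
1.47 - 0.75 = 0.72
Common difference d = 0.72.
First term a = 0.03.
Formula: S_i = 0.03 + 0.72*i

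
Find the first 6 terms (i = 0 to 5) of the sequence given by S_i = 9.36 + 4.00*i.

This is an arithmetic sequence.
i=0: S_0 = 9.36 + 4.0*0 = 9.36
i=1: S_1 = 9.36 + 4.0*1 = 13.36
i=2: S_2 = 9.36 + 4.0*2 = 17.36
i=3: S_3 = 9.36 + 4.0*3 = 21.36
i=4: S_4 = 9.36 + 4.0*4 = 25.36
i=5: S_5 = 9.36 + 4.0*5 = 29.36
The first 6 terms are: [9.36, 13.36, 17.36, 21.36, 25.36, 29.36]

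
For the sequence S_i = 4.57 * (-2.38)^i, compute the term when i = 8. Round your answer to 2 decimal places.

S_8 = 4.57 * (-2.38)^8 ≈ 4.57 * 1029.4746 ≈ 4704.7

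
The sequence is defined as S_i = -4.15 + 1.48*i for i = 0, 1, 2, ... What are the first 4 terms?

This is an arithmetic sequence.
i=0: S_0 = -4.15 + 1.48*0 = -4.15
i=1: S_1 = -4.15 + 1.48*1 = -2.67
i=2: S_2 = -4.15 + 1.48*2 = -1.19
i=3: S_3 = -4.15 + 1.48*3 = 0.29
The first 4 terms are: [-4.15, -2.67, -1.19, 0.29]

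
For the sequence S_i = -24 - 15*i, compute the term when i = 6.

S_6 = -24 + -15*6 = -24 + -90 = -114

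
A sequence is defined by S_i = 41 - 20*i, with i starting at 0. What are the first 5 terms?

This is an arithmetic sequence.
i=0: S_0 = 41 + -20*0 = 41
i=1: S_1 = 41 + -20*1 = 21
i=2: S_2 = 41 + -20*2 = 1
i=3: S_3 = 41 + -20*3 = -19
i=4: S_4 = 41 + -20*4 = -39
The first 5 terms are: [41, 21, 1, -19, -39]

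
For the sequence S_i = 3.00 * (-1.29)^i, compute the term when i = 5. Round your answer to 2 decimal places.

S_5 = 3.0 * (-1.29)^5 ≈ 3.0 * -3.5723 ≈ -10.72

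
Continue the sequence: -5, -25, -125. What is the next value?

Ratios: -25 / -5 = 5.0
This is a geometric sequence with common ratio r = 5.
Next term = -125 * 5 = -625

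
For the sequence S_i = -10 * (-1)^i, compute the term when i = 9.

S_9 = -10 * (-1)^9 = -10 * -1 = 10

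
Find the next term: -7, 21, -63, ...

Ratios: 21 / -7 = -3.0
This is a geometric sequence with common ratio r = -3.
Next term = -63 * -3 = 189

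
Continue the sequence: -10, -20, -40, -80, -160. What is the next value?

Ratios: -20 / -10 = 2.0
This is a geometric sequence with common ratio r = 2.
Next term = -160 * 2 = -320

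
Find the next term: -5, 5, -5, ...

Ratios: 5 / -5 = -1.0
This is a geometric sequence with common ratio r = -1.
Next term = -5 * -1 = 5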